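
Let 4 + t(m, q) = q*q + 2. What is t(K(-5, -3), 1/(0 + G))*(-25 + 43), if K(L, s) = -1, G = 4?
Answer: -279/8 ≈ -34.875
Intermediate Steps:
t(m, q) = -2 + q**2 (t(m, q) = -4 + (q*q + 2) = -4 + (q**2 + 2) = -4 + (2 + q**2) = -2 + q**2)
t(K(-5, -3), 1/(0 + G))*(-25 + 43) = (-2 + (1/(0 + 4))**2)*(-25 + 43) = (-2 + (1/4)**2)*18 = (-2 + 1/16)*18 = -31/16*18 = -279/8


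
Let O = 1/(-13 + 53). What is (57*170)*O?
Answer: 969/4 ≈ 242.25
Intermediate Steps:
O = 1/40 ≈ 0.025000
(57*170)*O = (57*170)*(1/40) = 9690*(1/40) = 969/4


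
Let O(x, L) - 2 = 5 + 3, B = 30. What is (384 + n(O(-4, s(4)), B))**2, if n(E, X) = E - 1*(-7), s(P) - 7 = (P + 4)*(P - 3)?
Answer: 160801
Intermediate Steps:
s(P) = 7 + (-3 + P)*(4 + P) (s(P) = 7 + (P + 4)*(P - 3) = 7 + (4 + P)*(-3 + P) = 7 + (-3 + P)*(4 + P))
O(x, L) = 10 (O(x, L) = 2 + (5 + 3) = 2 + 8 = 10)
n(E, X) = 7 + E (n(E, X) = E + 7 = 7 + E)
(384 + n(O(-4, s(4)), B))**2 = (384 + (7 + 10))**2 = (384 + 17)**2 = 401**2 = 160801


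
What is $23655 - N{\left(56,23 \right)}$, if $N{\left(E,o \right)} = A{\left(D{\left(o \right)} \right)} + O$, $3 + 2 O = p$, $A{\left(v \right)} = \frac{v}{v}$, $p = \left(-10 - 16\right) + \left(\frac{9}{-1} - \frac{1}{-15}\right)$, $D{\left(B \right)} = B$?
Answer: $\frac{710189}{30} \approx 23673.0$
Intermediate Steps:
$p = - \frac{524}{15}$ ($p = -26 + \left(9 \left(-1\right) - - \frac{1}{15}\right) = -26 + \left(-9 + \frac{1}{15}\right) = -26 - \frac{134}{15} = - \frac{524}{15} \approx -34.933$)
$A{\left(v \right)} = 1$
$O = - \frac{569}{30}$ ($O = - \frac{3}{2} + \frac{1}{2} \left(- \frac{524}{15}\right) = - \frac{3}{2} - \frac{262}{15} = - \frac{569}{30} \approx -18.967$)
$N{\left(E,o \right)} = - \frac{539}{30}$ ($N{\left(E,o \right)} = 1 - \frac{569}{30} = - \frac{539}{30}$)
$23655 - N{\left(56,23 \right)} = 23655 - - \frac{539}{30} = 23655 + \frac{539}{30} = \frac{710189}{30}$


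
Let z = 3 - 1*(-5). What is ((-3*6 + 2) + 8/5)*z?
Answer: -576/5 ≈ -115.20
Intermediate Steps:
z = 8 (z = 3 + 5 = 8)
((-3*6 + 2) + 8/5)*z = ((-3*6 + 2) + 8/5)*8 = ((-18 + 2) + 8*(⅕))*8 = (-16 + 8/5)*8 = -72/5*8 = -576/5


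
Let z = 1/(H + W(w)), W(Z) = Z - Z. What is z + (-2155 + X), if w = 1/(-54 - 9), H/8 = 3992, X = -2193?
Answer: -138857727/31936 ≈ -4348.0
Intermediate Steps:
H = 31936 (H = 8*3992 = 31936)
w = -1/63 (w = 1/(-63) = -1/63 ≈ -0.015873)
W(Z) = 0
z = 1/31936 (z = 1/(31936 + 0) = 1/31936 ≈ 3.1313e-5)
z + (-2155 + X) = 1/31936 + (-2155 - 2193) = 1/31936 - 4348 = -138857727/31936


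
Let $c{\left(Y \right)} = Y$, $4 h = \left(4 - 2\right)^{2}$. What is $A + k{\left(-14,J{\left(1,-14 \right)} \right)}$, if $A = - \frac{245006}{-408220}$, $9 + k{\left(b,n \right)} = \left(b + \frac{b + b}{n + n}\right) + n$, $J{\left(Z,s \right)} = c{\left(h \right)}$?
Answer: $- \frac{7225457}{204110} \approx -35.4$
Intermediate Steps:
$h = 1$ ($h = \frac{\left(4 - 2\right)^{2}}{4} = \frac{2^{2}}{4} = \frac{1}{4} \cdot 4 = 1$)
$J{\left(Z,s \right)} = 1$
$k{\left(b,n \right)} = -9 + b + n + \frac{b}{n}$ ($k{\left(b,n \right)} = -9 + \left(\left(b + \frac{b + b}{n + n}\right) + n\right) = -9 + \left(\left(b + \frac{2 b}{2 n}\right) + n\right) = -9 + \left(\left(b + 2 b \frac{1}{2 n}\right) + n\right) = -9 + \left(\left(b + \frac{b}{n}\right) + n\right) = -9 + \left(b + n + \frac{b}{n}\right) = -9 + b + n + \frac{b}{n}$)
$A = \frac{122503}{204110}$ ($A = \left(-245006\right) \left(- \frac{1}{408220}\right) = \frac{122503}{204110} \approx 0.60018$)
$A + k{\left(-14,J{\left(1,-14 \right)} \right)} = \frac{122503}{204110} - \left(22 + 14\right) = \frac{122503}{204110} - 36 = - \frac{7225457}{204110}$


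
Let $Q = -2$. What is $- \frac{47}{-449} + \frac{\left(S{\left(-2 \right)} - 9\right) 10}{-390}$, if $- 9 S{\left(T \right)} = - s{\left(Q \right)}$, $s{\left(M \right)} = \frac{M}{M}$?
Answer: $\frac{52417}{157599} \approx 0.3326$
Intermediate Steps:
$s{\left(M \right)} = 1$
$S{\left(T \right)} = \frac{1}{9}$ ($S{\left(T \right)} = - \frac{\left(-1\right) 1}{9} = \left(- \frac{1}{9}\right) \left(-1\right) = \frac{1}{9}$)
$- \frac{47}{-449} + \frac{\left(S{\left(-2 \right)} - 9\right) 10}{-390} = - \frac{47}{-449} + \frac{\left(\frac{1}{9} - 9\right) 10}{-390} = \left(-47\right) \left(- \frac{1}{449}\right) + \left(- \frac{80}{9}\right) 10 \left(- \frac{1}{390}\right) = \frac{47}{449} - - \frac{80}{351} = \frac{47}{449} + \frac{80}{351} = \frac{52417}{157599}$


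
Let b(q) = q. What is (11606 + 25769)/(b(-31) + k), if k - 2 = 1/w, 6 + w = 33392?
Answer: -1247801750/968193 ≈ -1288.8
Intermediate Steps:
w = 33386 (w = -6 + 33392 = 33386)
k = 66773/33386 (k = 2 + 1/33386 = 66773/33386 ≈ 2.0000)
(11606 + 25769)/(b(-31) + k) = (11606 + 25769)/(-31 + 66773/33386) = 37375/(-968193/33386) = 37375*(-33386/968193) = -1247801750/968193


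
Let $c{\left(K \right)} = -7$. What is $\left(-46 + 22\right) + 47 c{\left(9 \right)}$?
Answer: $-353$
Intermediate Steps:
$\left(-46 + 22\right) + 47 c{\left(9 \right)} = \left(-46 + 22\right) + 47 \left(-7\right) = -24 - 329 = -353$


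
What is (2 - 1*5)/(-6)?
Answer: ½ ≈ 0.50000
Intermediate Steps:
(2 - 1*5)/(-6) = -(2 - 5)/6 = -⅙*(-3) = ½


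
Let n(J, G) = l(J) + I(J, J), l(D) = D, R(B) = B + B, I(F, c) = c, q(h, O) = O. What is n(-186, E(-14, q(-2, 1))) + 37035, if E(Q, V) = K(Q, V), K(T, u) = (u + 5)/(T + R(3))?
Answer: 36663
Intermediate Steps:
R(B) = 2*B
K(T, u) = (5 + u)/(6 + T) (K(T, u) = (u + 5)/(T + 2*3) = (5 + u)/(T + 6) = (5 + u)/(6 + T))
E(Q, V) = (5 + V)/(6 + Q)
n(J, G) = 2*J (n(J, G) = J + J = 2*J)
n(-186, E(-14, q(-2, 1))) + 37035 = 2*(-186) + 37035 = -372 + 37035 = 36663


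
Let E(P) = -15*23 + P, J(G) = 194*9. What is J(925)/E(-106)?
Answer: -1746/451 ≈ -3.8714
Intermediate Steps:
J(G) = 1746
E(P) = -345 + P
J(925)/E(-106) = 1746/(-345 - 106) = 1746/(-451) = 1746*(-1/451) = -1746/451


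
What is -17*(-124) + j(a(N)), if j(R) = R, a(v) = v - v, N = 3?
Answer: 2108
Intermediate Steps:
a(v) = 0
-17*(-124) + j(a(N)) = -17*(-124) + 0 = 2108 + 0 = 2108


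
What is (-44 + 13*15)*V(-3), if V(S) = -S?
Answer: 453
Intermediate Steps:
(-44 + 13*15)*V(-3) = (-44 + 13*15)*(-1*(-3)) = (-44 + 195)*3 = 151*3 = 453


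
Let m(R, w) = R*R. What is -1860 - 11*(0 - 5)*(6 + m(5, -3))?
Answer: -155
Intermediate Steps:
m(R, w) = R**2
-1860 - 11*(0 - 5)*(6 + m(5, -3)) = -1860 - 11*(0 - 5)*(6 + 5**2) = -1860 - (-55)*(6 + 25) = -1860 - (-55)*31 = -1860 - 11*(-155) = -1860 + 1705 = -155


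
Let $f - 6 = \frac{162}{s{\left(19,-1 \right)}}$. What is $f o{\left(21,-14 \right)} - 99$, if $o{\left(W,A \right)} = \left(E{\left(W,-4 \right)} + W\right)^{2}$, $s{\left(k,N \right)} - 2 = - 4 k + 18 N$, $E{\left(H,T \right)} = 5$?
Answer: $\frac{63633}{23} \approx 2766.7$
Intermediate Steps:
$s{\left(k,N \right)} = 2 - 4 k + 18 N$ ($s{\left(k,N \right)} = 2 + \left(- 4 k + 18 N\right) = 2 - 4 k + 18 N$)
$f = \frac{195}{46}$ ($f = 6 + \frac{162}{2 - 76 + 18 \left(-1\right)} = 6 + \frac{162}{2 - 76 - 18} = 6 + \frac{162}{-92} = 6 + 162 \left(- \frac{1}{92}\right) = 6 - \frac{81}{46} = \frac{195}{46} \approx 4.2391$)
$o{\left(W,A \right)} = \left(5 + W\right)^{2}$
$f o{\left(21,-14 \right)} - 99 = \frac{195 \left(5 + 21\right)^{2}}{46} - 99 = \frac{195 \cdot 26^{2}}{46} - 99 = \frac{195}{46} \cdot 676 - 99 = \frac{65910}{23} - 99 = \frac{63633}{23}$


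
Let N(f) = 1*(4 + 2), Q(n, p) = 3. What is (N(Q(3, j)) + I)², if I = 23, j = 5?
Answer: 841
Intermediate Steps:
N(f) = 6 (N(f) = 1*6 = 6)
(N(Q(3, j)) + I)² = (6 + 23)² = 29² = 841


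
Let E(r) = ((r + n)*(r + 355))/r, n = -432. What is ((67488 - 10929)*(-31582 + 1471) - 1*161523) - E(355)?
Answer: -1703209418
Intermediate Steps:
E(r) = (-432 + r)*(355 + r)/r (E(r) = ((r - 432)*(r + 355))/r = ((-432 + r)*(355 + r))/r = (-432 + r)*(355 + r)/r)
((67488 - 10929)*(-31582 + 1471) - 1*161523) - E(355) = ((67488 - 10929)*(-31582 + 1471) - 1*161523) - (-77 + 355 - 153360/355) = (56559*(-30111) - 161523) - (-77 + 355 - 153360*1/355) = (-1703048049 - 161523) - (-77 + 355 - 432) = -1703209572 - 1*(-154) = -1703209572 + 154 = -1703209418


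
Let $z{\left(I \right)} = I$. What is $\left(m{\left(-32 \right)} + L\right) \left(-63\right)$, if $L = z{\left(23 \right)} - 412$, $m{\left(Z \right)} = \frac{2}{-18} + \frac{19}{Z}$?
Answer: $\frac{785645}{32} \approx 24551.0$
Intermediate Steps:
$m{\left(Z \right)} = - \frac{1}{9} + \frac{19}{Z}$ ($m{\left(Z \right)} = 2 \left(- \frac{1}{18}\right) + \frac{19}{Z} = - \frac{1}{9} + \frac{19}{Z}$)
$L = -389$ ($L = 23 - 412 = -389$)
$\left(m{\left(-32 \right)} + L\right) \left(-63\right) = \left(\frac{171 - -32}{9 \left(-32\right)} - 389\right) \left(-63\right) = \left(\frac{1}{9} \left(- \frac{1}{32}\right) \left(171 + 32\right) - 389\right) \left(-63\right) = \left(\frac{1}{9} \left(- \frac{1}{32}\right) 203 - 389\right) \left(-63\right) = \left(- \frac{203}{288} - 389\right) \left(-63\right) = \left(- \frac{112235}{288}\right) \left(-63\right) = \frac{785645}{32}$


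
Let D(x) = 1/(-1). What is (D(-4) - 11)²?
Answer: 144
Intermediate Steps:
D(x) = -1
(D(-4) - 11)² = (-1 - 11)² = (-12)² = 144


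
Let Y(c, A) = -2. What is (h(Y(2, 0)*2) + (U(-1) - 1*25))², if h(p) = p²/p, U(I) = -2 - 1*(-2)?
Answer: 841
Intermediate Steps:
U(I) = 0 (U(I) = -2 + 2 = 0)
h(p) = p
(h(Y(2, 0)*2) + (U(-1) - 1*25))² = (-2*2 + (0 - 1*25))² = (-4 + (0 - 25))² = (-4 - 25)² = (-29)² = 841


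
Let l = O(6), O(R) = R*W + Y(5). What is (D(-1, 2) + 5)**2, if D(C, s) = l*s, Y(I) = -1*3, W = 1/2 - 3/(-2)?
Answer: 529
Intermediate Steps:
W = 2 (W = 1*(1/2) - 3*(-1/2) = 1/2 + 3/2 = 2)
Y(I) = -3
O(R) = -3 + 2*R (O(R) = R*2 - 3 = 2*R - 3 = -3 + 2*R)
l = 9 (l = -3 + 2*6 = -3 + 12 = 9)
D(C, s) = 9*s
(D(-1, 2) + 5)**2 = (9*2 + 5)**2 = (18 + 5)**2 = 23**2 = 529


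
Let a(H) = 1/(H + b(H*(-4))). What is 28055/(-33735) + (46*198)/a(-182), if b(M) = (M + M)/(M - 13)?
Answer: -55295363423/33735 ≈ -1.6391e+6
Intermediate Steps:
b(M) = 2*M/(-13 + M) (b(M) = (2*M)/(-13 + M) = 2*M/(-13 + M))
a(H) = 1/(H - 8*H/(-13 - 4*H)) (a(H) = 1/(H + 2*(H*(-4))/(-13 + H*(-4))) = 1/(H + 2*(-4*H)/(-13 - 4*H)) = 1/(H - 8*H/(-13 - 4*H)))
28055/(-33735) + (46*198)/a(-182) = 28055/(-33735) + (46*198)/(((13 + 4*(-182))/((-182)*(21 + 4*(-182))))) = 28055*(-1/33735) + 9108/((-(13 - 728)/(182*(21 - 728)))) = -5611/6747 + 9108/((-1/182*(-715)/(-707))) = -5611/6747 + 9108/((-1/182*(-1/707)*(-715))) = -5611/6747 + 9108/(-55/9898) = -5611/6747 + 9108*(-9898/55) = -5611/6747 - 8195544/5 = -55295363423/33735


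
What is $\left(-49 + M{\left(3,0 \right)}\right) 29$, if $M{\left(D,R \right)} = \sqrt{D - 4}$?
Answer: $-1421 + 29 i \approx -1421.0 + 29.0 i$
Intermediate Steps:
$M{\left(D,R \right)} = \sqrt{-4 + D}$
$\left(-49 + M{\left(3,0 \right)}\right) 29 = \left(-49 + \sqrt{-4 + 3}\right) 29 = \left(-49 + \sqrt{-1}\right) 29 = \left(-49 + i\right) 29 = -1421 + 29 i$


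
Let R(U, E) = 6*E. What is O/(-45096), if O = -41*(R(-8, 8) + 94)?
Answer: 2911/22548 ≈ 0.12910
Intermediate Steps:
O = -5822 (O = -41*(6*8 + 94) = -41*(48 + 94) = -41*142 = -5822)
O/(-45096) = -5822/(-45096) = -5822*(-1/45096) = 2911/22548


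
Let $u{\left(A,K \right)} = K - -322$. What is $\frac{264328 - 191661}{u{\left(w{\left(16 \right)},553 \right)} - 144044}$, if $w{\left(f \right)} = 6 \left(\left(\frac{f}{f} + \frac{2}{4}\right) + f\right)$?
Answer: $- \frac{72667}{143169} \approx -0.50756$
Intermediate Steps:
$w{\left(f \right)} = 9 + 6 f$ ($w{\left(f \right)} = 6 \left(\left(1 + 2 \cdot \frac{1}{4}\right) + f\right) = 6 \left(\left(1 + \frac{1}{2}\right) + f\right) = 6 \left(\frac{3}{2} + f\right) = 9 + 6 f$)
$u{\left(A,K \right)} = 322 + K$ ($u{\left(A,K \right)} = K + 322 = 322 + K$)
$\frac{264328 - 191661}{u{\left(w{\left(16 \right)},553 \right)} - 144044} = \frac{264328 - 191661}{\left(322 + 553\right) - 144044} = \frac{72667}{875 - 144044} = \frac{72667}{-143169} = 72667 \left(- \frac{1}{143169}\right) = - \frac{72667}{143169}$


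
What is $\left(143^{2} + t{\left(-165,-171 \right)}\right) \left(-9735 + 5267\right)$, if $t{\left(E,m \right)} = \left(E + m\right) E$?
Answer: $-339072052$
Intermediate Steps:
$t{\left(E,m \right)} = E \left(E + m\right)$
$\left(143^{2} + t{\left(-165,-171 \right)}\right) \left(-9735 + 5267\right) = \left(143^{2} - 165 \left(-165 - 171\right)\right) \left(-9735 + 5267\right) = \left(20449 - -55440\right) \left(-4468\right) = \left(20449 + 55440\right) \left(-4468\right) = 75889 \left(-4468\right) = -339072052$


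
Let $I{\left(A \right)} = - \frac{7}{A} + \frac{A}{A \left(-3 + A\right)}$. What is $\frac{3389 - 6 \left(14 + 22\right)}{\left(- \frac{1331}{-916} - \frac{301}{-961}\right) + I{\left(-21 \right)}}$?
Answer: $\frac{16758694488}{10869325} \approx 1541.8$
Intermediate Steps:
$I{\left(A \right)} = \frac{1}{-3 + A} - \frac{7}{A}$ ($I{\left(A \right)} = - \frac{7}{A} + A \frac{1}{A \left(-3 + A\right)} = - \frac{7}{A} + \frac{1}{-3 + A} = \frac{1}{-3 + A} - \frac{7}{A}$)
$\frac{3389 - 6 \left(14 + 22\right)}{\left(- \frac{1331}{-916} - \frac{301}{-961}\right) + I{\left(-21 \right)}} = \frac{3389 - 6 \left(14 + 22\right)}{\left(- \frac{1331}{-916} - \frac{301}{-961}\right) + \frac{3 \left(7 - -42\right)}{\left(-21\right) \left(-3 - 21\right)}} = \frac{3389 - 216}{\left(\left(-1331\right) \left(- \frac{1}{916}\right) - - \frac{301}{961}\right) + 3 \left(- \frac{1}{21}\right) \frac{1}{-24} \left(7 + 42\right)} = \frac{3389 - 216}{\left(\frac{1331}{916} + \frac{301}{961}\right) + 3 \left(- \frac{1}{21}\right) \left(- \frac{1}{24}\right) 49} = \frac{3173}{\frac{1554807}{880276} + \frac{7}{24}} = \frac{3173}{\frac{10869325}{5281656}} = 3173 \cdot \frac{5281656}{10869325} = \frac{16758694488}{10869325}$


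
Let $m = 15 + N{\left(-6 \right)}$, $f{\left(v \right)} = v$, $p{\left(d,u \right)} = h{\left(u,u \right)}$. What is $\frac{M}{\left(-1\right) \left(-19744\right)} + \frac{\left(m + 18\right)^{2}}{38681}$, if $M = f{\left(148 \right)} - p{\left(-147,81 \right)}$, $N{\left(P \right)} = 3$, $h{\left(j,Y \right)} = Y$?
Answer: $\frac{28179851}{763717664} \approx 0.036898$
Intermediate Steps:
$p{\left(d,u \right)} = u$
$M = 67$ ($M = 148 - 81 = 67$)
$m = 18$ ($m = 15 + 3 = 18$)
$\frac{M}{\left(-1\right) \left(-19744\right)} + \frac{\left(m + 18\right)^{2}}{38681} = \frac{67}{\left(-1\right) \left(-19744\right)} + \frac{\left(18 + 18\right)^{2}}{38681} = \frac{67}{19744} + 36^{2} \cdot \frac{1}{38681} = 67 \cdot \frac{1}{19744} + 1296 \cdot \frac{1}{38681} = \frac{67}{19744} + \frac{1296}{38681} = \frac{28179851}{763717664}$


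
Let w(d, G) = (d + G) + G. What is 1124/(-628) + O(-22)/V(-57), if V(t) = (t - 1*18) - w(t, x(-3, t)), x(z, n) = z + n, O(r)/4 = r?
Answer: -21239/8007 ≈ -2.6526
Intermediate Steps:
O(r) = 4*r
x(z, n) = n + z
w(d, G) = d + 2*G (w(d, G) = (G + d) + G = d + 2*G)
V(t) = -12 - 2*t (V(t) = (t - 1*18) - (t + 2*(t - 3)) = (t - 18) - (t + 2*(-3 + t)) = (-18 + t) - (t + (-6 + 2*t)) = (-18 + t) - (-6 + 3*t) = (-18 + t) + (6 - 3*t) = -12 - 2*t)
1124/(-628) + O(-22)/V(-57) = 1124/(-628) + (4*(-22))/(-12 - 2*(-57)) = 1124*(-1/628) - 88/(-12 + 114) = -281/157 - 88/102 = -281/157 - 88*1/102 = -281/157 - 44/51 = -21239/8007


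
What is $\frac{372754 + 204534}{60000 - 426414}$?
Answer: $- \frac{288644}{183207} \approx -1.5755$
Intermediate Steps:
$\frac{372754 + 204534}{60000 - 426414} = \frac{577288}{60000 - 426414} = \frac{577288}{-366414} = 577288 \left(- \frac{1}{366414}\right) = - \frac{288644}{183207}$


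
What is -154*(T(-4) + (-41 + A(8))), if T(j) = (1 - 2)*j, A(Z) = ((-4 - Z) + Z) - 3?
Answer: 6776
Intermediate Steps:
A(Z) = -7 (A(Z) = -4 - 3 = -7)
T(j) = -j
-154*(T(-4) + (-41 + A(8))) = -154*(-1*(-4) + (-41 - 7)) = -154*(4 - 48) = -154*(-44) = 6776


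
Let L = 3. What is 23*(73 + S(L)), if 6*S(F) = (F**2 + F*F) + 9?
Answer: 3565/2 ≈ 1782.5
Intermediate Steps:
S(F) = 3/2 + F**2/3 (S(F) = ((F**2 + F*F) + 9)/6 = ((F**2 + F**2) + 9)/6 = (2*F**2 + 9)/6 = (9 + 2*F**2)/6 = 3/2 + F**2/3)
23*(73 + S(L)) = 23*(73 + (3/2 + (1/3)*3**2)) = 23*(73 + (3/2 + (1/3)*9)) = 23*(73 + (3/2 + 3)) = 23*(73 + 9/2) = 23*(155/2) = 3565/2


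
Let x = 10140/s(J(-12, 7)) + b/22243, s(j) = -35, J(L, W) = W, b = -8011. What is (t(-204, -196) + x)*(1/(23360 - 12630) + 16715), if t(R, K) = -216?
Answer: -14132269598525447/1670671730 ≈ -8.4590e+6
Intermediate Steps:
x = -45164881/155701 (x = 10140/(-35) - 8011/22243 = 10140*(-1/35) - 8011*1/22243 = -2028/7 - 8011/22243 = -45164881/155701 ≈ -290.07)
(t(-204, -196) + x)*(1/(23360 - 12630) + 16715) = (-216 - 45164881/155701)*(1/(23360 - 12630) + 16715) = -78796297*(1/10730 + 16715)/155701 = -78796297/155701*179351951/10730 = -14132269598525447/1670671730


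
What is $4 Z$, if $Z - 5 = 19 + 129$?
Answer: $612$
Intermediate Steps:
$Z = 153$ ($Z = 5 + \left(19 + 129\right) = 5 + 148 = 153$)
$4 Z = 4 \cdot 153 = 612$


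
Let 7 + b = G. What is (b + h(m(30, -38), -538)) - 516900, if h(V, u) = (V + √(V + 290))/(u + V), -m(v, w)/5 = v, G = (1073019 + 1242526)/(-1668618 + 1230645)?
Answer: -77879374171289/150662712 - √35/344 ≈ -5.1691e+5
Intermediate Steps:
G = -2315545/437973 (G = 2315545/(-437973) = 2315545*(-1/437973) = -2315545/437973 ≈ -5.2870)
b = -5381356/437973 (b = -7 - 2315545/437973 = -5381356/437973 ≈ -12.287)
m(v, w) = -5*v
h(V, u) = (V + √(290 + V))/(V + u)
(b + h(m(30, -38), -538)) - 516900 = (-5381356/437973 + (-5*30 + √(290 - 5*30))/(-5*30 - 538)) - 516900 = (-5381356/437973 + (-150 + √(290 - 150))/(-150 - 538)) - 516900 = (-5381356/437973 + (-150 + √140)/(-688)) - 516900 = (-5381356/437973 - (-150 + 2*√35)/688) - 516900 = (-5381356/437973 + (75/344 - √35/344)) - 516900 = (-1818338489/150662712 - √35/344) - 516900 = -77879374171289/150662712 - √35/344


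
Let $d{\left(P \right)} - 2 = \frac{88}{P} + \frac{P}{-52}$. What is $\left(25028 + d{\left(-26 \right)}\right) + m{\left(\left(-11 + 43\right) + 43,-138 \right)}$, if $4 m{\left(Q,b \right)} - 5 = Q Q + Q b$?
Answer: $\frac{620025}{26} \approx 23847.0$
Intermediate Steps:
$m{\left(Q,b \right)} = \frac{5}{4} + \frac{Q^{2}}{4} + \frac{Q b}{4}$ ($m{\left(Q,b \right)} = \frac{5}{4} + \frac{Q Q + Q b}{4} = \frac{5}{4} + \frac{Q^{2} + Q b}{4} = \frac{5}{4} + \left(\frac{Q^{2}}{4} + \frac{Q b}{4}\right) = \frac{5}{4} + \frac{Q^{2}}{4} + \frac{Q b}{4}$)
$d{\left(P \right)} = 2 + \frac{88}{P} - \frac{P}{52}$ ($d{\left(P \right)} = 2 + \left(\frac{88}{P} + \frac{P}{-52}\right) = 2 + \left(\frac{88}{P} + P \left(- \frac{1}{52}\right)\right) = 2 - \left(- \frac{88}{P} + \frac{P}{52}\right) = 2 + \frac{88}{P} - \frac{P}{52}$)
$\left(25028 + d{\left(-26 \right)}\right) + m{\left(\left(-11 + 43\right) + 43,-138 \right)} = \left(25028 + \left(2 + \frac{88}{-26} - - \frac{1}{2}\right)\right) + \left(\frac{5}{4} + \frac{\left(\left(-11 + 43\right) + 43\right)^{2}}{4} + \frac{1}{4} \left(\left(-11 + 43\right) + 43\right) \left(-138\right)\right) = \left(25028 + \left(2 + 88 \left(- \frac{1}{26}\right) + \frac{1}{2}\right)\right) + \left(\frac{5}{4} + \frac{\left(32 + 43\right)^{2}}{4} + \frac{1}{4} \left(32 + 43\right) \left(-138\right)\right) = \left(25028 + \left(2 - \frac{44}{13} + \frac{1}{2}\right)\right) + \left(\frac{5}{4} + \frac{75^{2}}{4} + \frac{1}{4} \cdot 75 \left(-138\right)\right) = \left(25028 - \frac{23}{26}\right) + \left(\frac{5}{4} + \frac{1}{4} \cdot 5625 - \frac{5175}{2}\right) = \frac{650705}{26} + \left(\frac{5}{4} + \frac{5625}{4} - \frac{5175}{2}\right) = \frac{650705}{26} - 1180 = \frac{620025}{26}$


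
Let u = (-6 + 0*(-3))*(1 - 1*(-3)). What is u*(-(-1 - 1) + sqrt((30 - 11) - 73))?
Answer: -48 - 72*I*sqrt(6) ≈ -48.0 - 176.36*I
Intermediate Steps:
u = -24 (u = (-6 + 0)*(1 + 3) = -6*4 = -24)
u*(-(-1 - 1) + sqrt((30 - 11) - 73)) = -24*(-(-1 - 1) + sqrt((30 - 11) - 73)) = -24*(-1*(-2) + sqrt(19 - 73)) = -24*(2 + sqrt(-54)) = -24*(2 + 3*I*sqrt(6)) = -48 - 72*I*sqrt(6)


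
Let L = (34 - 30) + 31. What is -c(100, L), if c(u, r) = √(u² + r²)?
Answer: -5*√449 ≈ -105.95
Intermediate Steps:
L = 35 (L = 4 + 31 = 35)
c(u, r) = √(r² + u²)
-c(100, L) = -√(35² + 100²) = -√(1225 + 10000) = -√11225 = -5*√449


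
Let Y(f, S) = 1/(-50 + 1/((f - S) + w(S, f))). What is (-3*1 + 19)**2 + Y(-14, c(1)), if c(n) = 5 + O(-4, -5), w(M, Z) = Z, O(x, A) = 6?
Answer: 499417/1951 ≈ 255.98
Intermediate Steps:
c(n) = 11 (c(n) = 5 + 6 = 11)
Y(f, S) = 1/(-50 + 1/(-S + 2*f)) (Y(f, S) = 1/(-50 + 1/((f - S) + f)) = 1/(-50 + 1/(-S + 2*f)))
(-3*1 + 19)**2 + Y(-14, c(1)) = (-3*1 + 19)**2 + (-1*11 + 2*(-14))/(1 - 100*(-14) + 50*11) = (-3 + 19)**2 + (-11 - 28)/(1 + 1400 + 550) = 16**2 - 39/1951 = 256 + (1/1951)*(-39) = 256 - 39/1951 = 499417/1951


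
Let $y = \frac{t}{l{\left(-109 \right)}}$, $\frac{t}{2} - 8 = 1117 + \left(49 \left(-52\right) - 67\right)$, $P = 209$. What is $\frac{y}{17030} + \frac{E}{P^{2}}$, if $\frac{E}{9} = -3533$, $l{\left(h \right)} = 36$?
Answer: $- \frac{981213707}{1338997374} \approx -0.7328$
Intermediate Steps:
$E = -31797$ ($E = 9 \left(-3533\right) = -31797$)
$t = -2980$ ($t = 16 + 2 \left(1117 + \left(49 \left(-52\right) - 67\right)\right) = 16 + 2 \left(1117 - 2615\right) = 16 + 2 \left(-1498\right) = 16 - 2996 = -2980$)
$y = - \frac{745}{9}$ ($y = - \frac{2980}{36} = \left(-2980\right) \frac{1}{36} = - \frac{745}{9} \approx -82.778$)
$\frac{y}{17030} + \frac{E}{P^{2}} = - \frac{745}{9 \cdot 17030} - \frac{31797}{209^{2}} = \left(- \frac{745}{9}\right) \frac{1}{17030} - \frac{31797}{43681} = - \frac{149}{30654} - \frac{31797}{43681} = - \frac{981213707}{1338997374}$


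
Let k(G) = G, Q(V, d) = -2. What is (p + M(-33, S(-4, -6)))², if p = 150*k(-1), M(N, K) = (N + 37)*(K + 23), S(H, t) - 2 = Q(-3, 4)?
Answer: 3364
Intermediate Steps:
S(H, t) = 0 (S(H, t) = 2 - 2 = 0)
M(N, K) = (23 + K)*(37 + N) (M(N, K) = (37 + N)*(23 + K) = (23 + K)*(37 + N))
p = -150 (p = 150*(-1) = -150)
(p + M(-33, S(-4, -6)))² = (-150 + (851 + 23*(-33) + 37*0 + 0*(-33)))² = (-150 + (851 - 759 + 0 + 0))² = (-150 + 92)² = (-58)² = 3364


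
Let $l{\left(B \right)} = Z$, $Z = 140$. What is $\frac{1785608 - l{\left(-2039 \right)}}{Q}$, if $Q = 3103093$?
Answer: $\frac{1785468}{3103093} \approx 0.57538$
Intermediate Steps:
$l{\left(B \right)} = 140$
$\frac{1785608 - l{\left(-2039 \right)}}{Q} = \frac{1785608 - 140}{3103093} = \left(1785608 - 140\right) \frac{1}{3103093} = 1785468 \cdot \frac{1}{3103093} = \frac{1785468}{3103093}$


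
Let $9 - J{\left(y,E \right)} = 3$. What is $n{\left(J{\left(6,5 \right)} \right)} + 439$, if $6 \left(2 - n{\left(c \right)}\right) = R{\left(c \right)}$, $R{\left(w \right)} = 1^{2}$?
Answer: $\frac{2645}{6} \approx 440.83$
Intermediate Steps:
$R{\left(w \right)} = 1$
$J{\left(y,E \right)} = 6$ ($J{\left(y,E \right)} = 9 - 3 = 6$)
$n{\left(c \right)} = \frac{11}{6}$ ($n{\left(c \right)} = 2 - \frac{1}{6} = \frac{11}{6}$)
$n{\left(J{\left(6,5 \right)} \right)} + 439 = \frac{11}{6} + 439 = \frac{2645}{6}$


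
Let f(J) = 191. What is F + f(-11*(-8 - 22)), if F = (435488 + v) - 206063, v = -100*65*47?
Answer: -75884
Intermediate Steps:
v = -305500 (v = -6500*47 = -305500)
F = -76075 (F = (435488 - 305500) - 206063 = 129988 - 206063 = -76075)
F + f(-11*(-8 - 22)) = -76075 + 191 = -75884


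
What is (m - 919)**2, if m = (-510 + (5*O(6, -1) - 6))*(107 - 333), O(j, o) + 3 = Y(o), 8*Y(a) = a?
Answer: 227446009569/16 ≈ 1.4215e+10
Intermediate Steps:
Y(a) = a/8
O(j, o) = -3 + o/8
m = 480589/4 (m = (-510 + (5*(-3 + (1/8)*(-1)) - 6))*(107 - 333) = (-510 + (5*(-3 - 1/8) - 6))*(-226) = (-510 + (5*(-25/8) - 6))*(-226) = (-510 + (-125/8 - 6))*(-226) = (-510 - 173/8)*(-226) = -4253/8*(-226) = 480589/4 ≈ 1.2015e+5)
(m - 919)**2 = (480589/4 - 919)**2 = (476913/4)**2 = 227446009569/16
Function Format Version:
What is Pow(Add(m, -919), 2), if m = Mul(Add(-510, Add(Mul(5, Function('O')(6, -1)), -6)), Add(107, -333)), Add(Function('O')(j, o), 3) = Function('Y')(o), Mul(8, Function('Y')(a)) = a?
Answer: Rational(227446009569, 16) ≈ 1.4215e+10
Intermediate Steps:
Function('Y')(a) = Mul(Rational(1, 8), a)
Function('O')(j, o) = Add(-3, Mul(Rational(1, 8), o))
m = Rational(480589, 4) (m = Mul(Add(-510, Add(Mul(5, Add(-3, Mul(Rational(1, 8), -1))), -6)), Add(107, -333)) = Mul(Add(-510, Add(Mul(5, Add(-3, Rational(-1, 8))), -6)), -226) = Mul(Add(-510, Add(Mul(5, Rational(-25, 8)), -6)), -226) = Mul(Add(-510, Add(Rational(-125, 8), -6)), -226) = Mul(Add(-510, Rational(-173, 8)), -226) = Mul(Rational(-4253, 8), -226) = Rational(480589, 4) ≈ 1.2015e+5)
Pow(Add(m, -919), 2) = Pow(Add(Rational(480589, 4), -919), 2) = Pow(Rational(476913, 4), 2) = Rational(227446009569, 16)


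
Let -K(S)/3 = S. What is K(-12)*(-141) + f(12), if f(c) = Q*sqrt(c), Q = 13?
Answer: -5076 + 26*sqrt(3) ≈ -5031.0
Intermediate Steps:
K(S) = -3*S
f(c) = 13*sqrt(c)
K(-12)*(-141) + f(12) = -3*(-12)*(-141) + 13*sqrt(12) = 36*(-141) + 13*(2*sqrt(3)) = -5076 + 26*sqrt(3)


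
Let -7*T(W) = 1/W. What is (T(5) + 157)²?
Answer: 30184036/1225 ≈ 24640.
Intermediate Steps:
T(W) = -1/(7*W)
(T(5) + 157)² = (-⅐/5 + 157)² = (-⅐*⅕ + 157)² = (-1/35 + 157)² = (5494/35)² = 30184036/1225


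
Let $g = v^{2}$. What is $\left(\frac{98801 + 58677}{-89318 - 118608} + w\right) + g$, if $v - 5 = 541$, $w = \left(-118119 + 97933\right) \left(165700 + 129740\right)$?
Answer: $- \frac{619978539586951}{103963} \approx -5.9635 \cdot 10^{9}$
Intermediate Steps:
$w = -5963751840$ ($w = \left(-20186\right) 295440 = -5963751840$)
$v = 546$ ($v = 5 + 541 = 546$)
$g = 298116$ ($g = 546^{2} = 298116$)
$\left(\frac{98801 + 58677}{-89318 - 118608} + w\right) + g = \left(\frac{98801 + 58677}{-89318 - 118608} - 5963751840\right) + 298116 = \left(\frac{157478}{-207926} - 5963751840\right) + 298116 = \left(157478 \left(- \frac{1}{207926}\right) - 5963751840\right) + 298116 = \left(- \frac{78739}{103963} - 5963751840\right) + 298116 = - \frac{620009532620659}{103963} + 298116 = - \frac{619978539586951}{103963}$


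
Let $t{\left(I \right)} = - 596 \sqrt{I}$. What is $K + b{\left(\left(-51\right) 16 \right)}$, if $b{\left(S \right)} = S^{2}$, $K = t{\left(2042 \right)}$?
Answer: $665856 - 596 \sqrt{2042} \approx 6.3892 \cdot 10^{5}$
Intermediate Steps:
$K = - 596 \sqrt{2042} \approx -26932.0$
$K + b{\left(\left(-51\right) 16 \right)} = - 596 \sqrt{2042} + \left(\left(-51\right) 16\right)^{2} = - 596 \sqrt{2042} + \left(-816\right)^{2} = - 596 \sqrt{2042} + 665856 = 665856 - 596 \sqrt{2042}$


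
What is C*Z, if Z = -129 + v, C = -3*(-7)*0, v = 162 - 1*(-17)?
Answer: 0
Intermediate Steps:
v = 179 (v = 162 + 17 = 179)
C = 0 (C = 21*0 = 0)
Z = 50 (Z = -129 + 179 = 50)
C*Z = 0*50 = 0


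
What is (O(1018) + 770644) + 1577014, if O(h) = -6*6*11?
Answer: 2347262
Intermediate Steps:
O(h) = -396 (O(h) = -36*11 = -396)
(O(1018) + 770644) + 1577014 = (-396 + 770644) + 1577014 = 770248 + 1577014 = 2347262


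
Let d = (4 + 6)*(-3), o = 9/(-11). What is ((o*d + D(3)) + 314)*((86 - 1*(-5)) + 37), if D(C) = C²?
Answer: 489344/11 ≈ 44486.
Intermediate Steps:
o = -9/11 (o = 9*(-1/11) = -9/11 ≈ -0.81818)
d = -30 (d = 10*(-3) = -30)
((o*d + D(3)) + 314)*((86 - 1*(-5)) + 37) = ((-9/11*(-30) + 3²) + 314)*((86 - 1*(-5)) + 37) = ((270/11 + 9) + 314)*((86 + 5) + 37) = (369/11 + 314)*(91 + 37) = (3823/11)*128 = 489344/11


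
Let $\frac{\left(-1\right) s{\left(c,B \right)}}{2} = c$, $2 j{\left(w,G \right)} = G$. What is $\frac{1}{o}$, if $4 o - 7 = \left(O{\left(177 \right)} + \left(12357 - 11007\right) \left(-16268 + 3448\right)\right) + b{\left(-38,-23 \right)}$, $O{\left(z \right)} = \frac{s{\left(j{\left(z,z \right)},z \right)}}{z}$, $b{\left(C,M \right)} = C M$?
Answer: $- \frac{1}{4326530} \approx -2.3113 \cdot 10^{-7}$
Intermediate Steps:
$j{\left(w,G \right)} = \frac{G}{2}$
$s{\left(c,B \right)} = - 2 c$
$O{\left(z \right)} = -1$ ($O{\left(z \right)} = \frac{\left(-2\right) \frac{z}{2}}{z} = \frac{\left(-1\right) z}{z} = -1$)
$o = -4326530$ ($o = \frac{7}{4} + \frac{\left(-1 + \left(12357 - 11007\right) \left(-16268 + 3448\right)\right) - -874}{4} = \frac{7}{4} + \frac{\left(-1 + 1350 \left(-12820\right)\right) + 874}{4} = \frac{7}{4} + \frac{\left(-1 - 17307000\right) + 874}{4} = \frac{7}{4} + \frac{-17307001 + 874}{4} = \frac{7}{4} + \frac{1}{4} \left(-17306127\right) = \frac{7}{4} - \frac{17306127}{4} = -4326530$)
$\frac{1}{o} = \frac{1}{-4326530} = - \frac{1}{4326530}$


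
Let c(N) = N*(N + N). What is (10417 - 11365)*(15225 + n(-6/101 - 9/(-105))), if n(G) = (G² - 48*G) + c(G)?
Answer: -180346829222736/12496225 ≈ -1.4432e+7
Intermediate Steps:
c(N) = 2*N² (c(N) = N*(2*N) = 2*N²)
n(G) = -48*G + 3*G² (n(G) = (G² - 48*G) + 2*G² = -48*G + 3*G²)
(10417 - 11365)*(15225 + n(-6/101 - 9/(-105))) = (10417 - 11365)*(15225 + 3*(-6/101 - 9/(-105))*(-16 + (-6/101 - 9/(-105)))) = -948*(15225 + 3*(-6*1/101 - 9*(-1/105))*(-16 + (-6*1/101 - 9*(-1/105)))) = -948*(15225 + 3*(-6/101 + 3/35)*(-16 + (-6/101 + 3/35))) = -948*(15225 + 3*(93/3535)*(-16 + 93/3535)) = -948*(15225 + 3*(93/3535)*(-56467/3535)) = -948*(15225 - 15754293/12496225) = -948*190239271332/12496225 = -180346829222736/12496225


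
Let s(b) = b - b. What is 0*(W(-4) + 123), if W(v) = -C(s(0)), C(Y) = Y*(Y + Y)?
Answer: 0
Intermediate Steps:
s(b) = 0
C(Y) = 2*Y² (C(Y) = Y*(2*Y) = 2*Y²)
W(v) = 0 (W(v) = -2*0² = -2*0 = -1*0 = 0)
0*(W(-4) + 123) = 0*(0 + 123) = 0*123 = 0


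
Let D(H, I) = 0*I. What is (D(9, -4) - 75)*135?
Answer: -10125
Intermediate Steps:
D(H, I) = 0
(D(9, -4) - 75)*135 = (0 - 75)*135 = -75*135 = -10125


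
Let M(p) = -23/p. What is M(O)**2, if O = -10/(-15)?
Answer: 4761/4 ≈ 1190.3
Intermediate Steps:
O = 2/3 (O = -10*(-1/15) = 2/3 ≈ 0.66667)
M(O)**2 = (-23/2/3)**2 = (-23*3/2)**2 = (-69/2)**2 = 4761/4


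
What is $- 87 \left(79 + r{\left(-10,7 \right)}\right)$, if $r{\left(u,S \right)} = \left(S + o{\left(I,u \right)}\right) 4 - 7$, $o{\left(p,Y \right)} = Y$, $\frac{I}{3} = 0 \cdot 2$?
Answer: $-5220$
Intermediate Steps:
$I = 0$ ($I = 3 \cdot 0 \cdot 2 = 3 \cdot 0 = 0$)
$r{\left(u,S \right)} = -7 + 4 S + 4 u$ ($r{\left(u,S \right)} = \left(S + u\right) 4 - 7 = \left(4 S + 4 u\right) - 7 = -7 + 4 S + 4 u$)
$- 87 \left(79 + r{\left(-10,7 \right)}\right) = - 87 \left(79 + \left(-7 + 4 \cdot 7 + 4 \left(-10\right)\right)\right) = - 87 \left(79 - 19\right) = \left(-87\right) 60 = -5220$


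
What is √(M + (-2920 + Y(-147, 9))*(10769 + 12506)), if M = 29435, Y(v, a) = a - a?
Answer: I*√67933565 ≈ 8242.2*I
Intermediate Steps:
Y(v, a) = 0
√(M + (-2920 + Y(-147, 9))*(10769 + 12506)) = √(29435 + (-2920 + 0)*(10769 + 12506)) = √(29435 - 2920*23275) = √(29435 - 67963000) = √(-67933565) = I*√67933565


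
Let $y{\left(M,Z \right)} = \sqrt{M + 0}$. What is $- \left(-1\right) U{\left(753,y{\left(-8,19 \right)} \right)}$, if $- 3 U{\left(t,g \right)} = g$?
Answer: $- \frac{2 i \sqrt{2}}{3} \approx - 0.94281 i$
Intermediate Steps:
$y{\left(M,Z \right)} = \sqrt{M}$
$U{\left(t,g \right)} = - \frac{g}{3}$
$- \left(-1\right) U{\left(753,y{\left(-8,19 \right)} \right)} = - \left(-1\right) \left(- \frac{\sqrt{-8}}{3}\right) = - \left(-1\right) \left(- \frac{2 i \sqrt{2}}{3}\right) = - \frac{2 i \sqrt{2}}{3}$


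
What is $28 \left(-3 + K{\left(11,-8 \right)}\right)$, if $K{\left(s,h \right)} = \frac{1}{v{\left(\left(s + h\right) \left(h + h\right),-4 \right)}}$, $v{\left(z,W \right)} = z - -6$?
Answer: $- \frac{254}{3} \approx -84.667$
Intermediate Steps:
$v{\left(z,W \right)} = 6 + z$ ($v{\left(z,W \right)} = z + 6 = 6 + z$)
$K{\left(s,h \right)} = \frac{1}{6 + 2 h \left(h + s\right)}$ ($K{\left(s,h \right)} = \frac{1}{6 + \left(s + h\right) \left(h + h\right)} = \frac{1}{6 + \left(h + s\right) 2 h} = \frac{1}{6 + 2 h \left(h + s\right)}$)
$28 \left(-3 + K{\left(11,-8 \right)}\right) = 28 \left(-3 + \frac{1}{2 \left(3 - 8 \left(-8 + 11\right)\right)}\right) = 28 \left(-3 + \frac{1}{2 \left(3 - 24\right)}\right) = 28 \left(-3 + \frac{1}{2 \left(-21\right)}\right) = 28 \left(-3 + \frac{1}{2} \left(- \frac{1}{21}\right)\right) = 28 \left(-3 - \frac{1}{42}\right) = 28 \left(- \frac{127}{42}\right) = - \frac{254}{3}$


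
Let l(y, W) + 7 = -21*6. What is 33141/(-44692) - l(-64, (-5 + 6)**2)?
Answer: 5910895/44692 ≈ 132.26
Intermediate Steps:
l(y, W) = -133 (l(y, W) = -7 - 21*6 = -7 - 126 = -133)
33141/(-44692) - l(-64, (-5 + 6)**2) = 33141/(-44692) - 1*(-133) = 33141*(-1/44692) + 133 = -33141/44692 + 133 = 5910895/44692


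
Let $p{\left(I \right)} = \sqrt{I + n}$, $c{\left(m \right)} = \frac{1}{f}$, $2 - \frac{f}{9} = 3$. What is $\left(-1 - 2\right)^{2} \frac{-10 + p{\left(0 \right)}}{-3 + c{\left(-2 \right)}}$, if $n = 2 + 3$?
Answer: $\frac{405}{14} - \frac{81 \sqrt{5}}{28} \approx 22.46$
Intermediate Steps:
$f = -9$ ($f = 18 - 27 = -9$)
$n = 5$
$c{\left(m \right)} = - \frac{1}{9}$ ($c{\left(m \right)} = \frac{1}{-9} = - \frac{1}{9}$)
$p{\left(I \right)} = \sqrt{5 + I}$ ($p{\left(I \right)} = \sqrt{I + 5} = \sqrt{5 + I}$)
$\left(-1 - 2\right)^{2} \frac{-10 + p{\left(0 \right)}}{-3 + c{\left(-2 \right)}} = \left(-1 - 2\right)^{2} \frac{-10 + \sqrt{5 + 0}}{-3 - \frac{1}{9}} = \left(-3\right)^{2} \frac{-10 + \sqrt{5}}{- \frac{28}{9}} = 9 \left(-10 + \sqrt{5}\right) \left(- \frac{9}{28}\right) = 9 \left(\frac{45}{14} - \frac{9 \sqrt{5}}{28}\right) = \frac{405}{14} - \frac{81 \sqrt{5}}{28}$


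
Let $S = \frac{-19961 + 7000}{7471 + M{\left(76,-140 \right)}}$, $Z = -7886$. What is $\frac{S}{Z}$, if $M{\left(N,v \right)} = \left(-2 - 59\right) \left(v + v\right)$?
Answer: $\frac{12961}{193609186} \approx 6.6944 \cdot 10^{-5}$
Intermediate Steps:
$M{\left(N,v \right)} = - 122 v$ ($M{\left(N,v \right)} = - 61 \cdot 2 v = - 122 v$)
$S = - \frac{12961}{24551}$ ($S = \frac{-19961 + 7000}{7471 - -17080} = - \frac{12961}{7471 + 17080} = - \frac{12961}{24551} \approx -0.52792$)
$\frac{S}{Z} = - \frac{12961}{24551 \left(-7886\right)} = \left(- \frac{12961}{24551}\right) \left(- \frac{1}{7886}\right) = \frac{12961}{193609186}$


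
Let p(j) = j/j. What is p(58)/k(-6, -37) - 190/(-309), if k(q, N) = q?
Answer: 277/618 ≈ 0.44822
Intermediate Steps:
p(j) = 1
p(58)/k(-6, -37) - 190/(-309) = 1/(-6) - 190/(-309) = 1*(-⅙) - 190*(-1/309) = -⅙ + 190/309 = 277/618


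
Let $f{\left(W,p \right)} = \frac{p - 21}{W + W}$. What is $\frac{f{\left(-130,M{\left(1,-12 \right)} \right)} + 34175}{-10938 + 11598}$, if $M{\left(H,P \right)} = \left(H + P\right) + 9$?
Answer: $\frac{2961841}{57200} \approx 51.78$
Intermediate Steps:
$M{\left(H,P \right)} = 9 + H + P$
$f{\left(W,p \right)} = \frac{-21 + p}{2 W}$
$\frac{f{\left(-130,M{\left(1,-12 \right)} \right)} + 34175}{-10938 + 11598} = \frac{\frac{-21 + \left(9 + 1 - 12\right)}{2 \left(-130\right)} + 34175}{-10938 + 11598} = \frac{\frac{1}{2} \left(- \frac{1}{130}\right) \left(-21 - 2\right) + 34175}{660} = \left(\frac{1}{2} \left(- \frac{1}{130}\right) \left(-23\right) + 34175\right) \frac{1}{660} = \left(\frac{23}{260} + 34175\right) \frac{1}{660} = \frac{8885523}{260} \cdot \frac{1}{660} = \frac{2961841}{57200}$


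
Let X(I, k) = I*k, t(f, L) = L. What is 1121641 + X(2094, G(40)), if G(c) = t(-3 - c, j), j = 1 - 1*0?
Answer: 1123735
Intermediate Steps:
j = 1 (j = 1 + 0 = 1)
G(c) = 1
1121641 + X(2094, G(40)) = 1121641 + 2094*1 = 1121641 + 2094 = 1123735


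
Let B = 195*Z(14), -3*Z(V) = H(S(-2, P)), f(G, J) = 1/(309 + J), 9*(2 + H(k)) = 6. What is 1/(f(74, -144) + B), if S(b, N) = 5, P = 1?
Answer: 55/4767 ≈ 0.011538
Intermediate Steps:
H(k) = -4/3 (H(k) = -2 + (⅑)*6 = -2 + ⅔ = -4/3)
Z(V) = 4/9 (Z(V) = -⅓*(-4/3) = 4/9)
B = 260/3 (B = 195*(4/9) = 260/3 ≈ 86.667)
1/(f(74, -144) + B) = 1/(1/(309 - 144) + 260/3) = 1/(1/165 + 260/3) = 1/(4767/55) = 55/4767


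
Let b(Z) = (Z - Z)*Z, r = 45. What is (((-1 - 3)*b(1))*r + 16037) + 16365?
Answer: 32402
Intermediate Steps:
b(Z) = 0 (b(Z) = 0*Z = 0)
(((-1 - 3)*b(1))*r + 16037) + 16365 = (((-1 - 3)*0)*45 + 16037) + 16365 = (-4*0*45 + 16037) + 16365 = (0*45 + 16037) + 16365 = (0 + 16037) + 16365 = 16037 + 16365 = 32402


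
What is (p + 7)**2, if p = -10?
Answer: 9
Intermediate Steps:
(p + 7)**2 = (-10 + 7)**2 = (-3)**2 = 9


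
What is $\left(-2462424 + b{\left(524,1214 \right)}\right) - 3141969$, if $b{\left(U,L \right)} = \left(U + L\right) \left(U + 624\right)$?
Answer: $-3609169$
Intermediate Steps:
$b{\left(U,L \right)} = \left(624 + U\right) \left(L + U\right)$ ($b{\left(U,L \right)} = \left(L + U\right) \left(624 + U\right) = \left(624 + U\right) \left(L + U\right)$)
$\left(-2462424 + b{\left(524,1214 \right)}\right) - 3141969 = \left(-2462424 + \left(524^{2} + 624 \cdot 1214 + 624 \cdot 524 + 1214 \cdot 524\right)\right) - 3141969 = \left(-2462424 + \left(274576 + 757536 + 326976 + 636136\right)\right) - 3141969 = \left(-2462424 + 1995224\right) - 3141969 = -467200 - 3141969 = -3609169$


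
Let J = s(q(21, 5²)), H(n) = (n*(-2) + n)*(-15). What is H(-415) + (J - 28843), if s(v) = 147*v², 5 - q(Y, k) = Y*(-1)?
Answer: 64304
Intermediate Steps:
q(Y, k) = 5 + Y (q(Y, k) = 5 - Y*(-1) = 5 - (-1)*Y = 5 + Y)
H(n) = 15*n (H(n) = (-2*n + n)*(-15) = -n*(-15) = 15*n)
J = 99372 (J = 147*(5 + 21)² = 147*26² = 147*676 = 99372)
H(-415) + (J - 28843) = 15*(-415) + (99372 - 28843) = -6225 + 70529 = 64304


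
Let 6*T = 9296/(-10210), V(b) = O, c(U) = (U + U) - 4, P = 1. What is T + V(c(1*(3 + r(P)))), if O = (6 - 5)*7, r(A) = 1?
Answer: 104881/15315 ≈ 6.8483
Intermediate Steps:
c(U) = -4 + 2*U (c(U) = 2*U - 4 = -4 + 2*U)
O = 7 (O = 1*7 = 7)
V(b) = 7
T = -2324/15315 (T = (9296/(-10210))/6 = (9296*(-1/10210))/6 = (1/6)*(-4648/5105) = -2324/15315 ≈ -0.15175)
T + V(c(1*(3 + r(P)))) = -2324/15315 + 7 = 104881/15315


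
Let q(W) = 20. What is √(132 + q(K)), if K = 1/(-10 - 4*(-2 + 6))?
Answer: 2*√38 ≈ 12.329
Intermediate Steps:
K = -1/26 (K = 1/(-10 - 4*4) = 1/(-10 - 16) = 1/(-26) = -1/26 ≈ -0.038462)
√(132 + q(K)) = √(132 + 20) = √152 = 2*√38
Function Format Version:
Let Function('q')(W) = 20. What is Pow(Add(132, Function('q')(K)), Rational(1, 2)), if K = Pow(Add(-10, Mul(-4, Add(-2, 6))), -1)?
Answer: Mul(2, Pow(38, Rational(1, 2))) ≈ 12.329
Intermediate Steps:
K = Rational(-1, 26) (K = Pow(Add(-10, Mul(-4, 4)), -1) = Pow(Add(-10, -16), -1) = Pow(-26, -1) = Rational(-1, 26) ≈ -0.038462)
Pow(Add(132, Function('q')(K)), Rational(1, 2)) = Pow(Add(132, 20), Rational(1, 2)) = Pow(152, Rational(1, 2)) = Mul(2, Pow(38, Rational(1, 2)))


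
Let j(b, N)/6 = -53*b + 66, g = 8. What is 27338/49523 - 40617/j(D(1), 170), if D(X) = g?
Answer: 690065905/35458468 ≈ 19.461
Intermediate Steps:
D(X) = 8
j(b, N) = 396 - 318*b (j(b, N) = 6*(-53*b + 66) = 6*(66 - 53*b) = 396 - 318*b)
27338/49523 - 40617/j(D(1), 170) = 27338/49523 - 40617/(396 - 318*8) = 27338*(1/49523) - 40617/(396 - 2544) = 27338/49523 - 40617/(-2148) = 27338/49523 - 40617*(-1/2148) = 27338/49523 + 13539/716 = 690065905/35458468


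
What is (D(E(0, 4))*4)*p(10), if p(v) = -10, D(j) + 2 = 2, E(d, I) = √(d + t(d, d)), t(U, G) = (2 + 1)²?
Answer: 0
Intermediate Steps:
t(U, G) = 9 (t(U, G) = 3² = 9)
E(d, I) = √(9 + d) (E(d, I) = √(d + 9) = √(9 + d))
D(j) = 0 (D(j) = -2 + 2 = 0)
(D(E(0, 4))*4)*p(10) = (0*4)*(-10) = 0*(-10) = 0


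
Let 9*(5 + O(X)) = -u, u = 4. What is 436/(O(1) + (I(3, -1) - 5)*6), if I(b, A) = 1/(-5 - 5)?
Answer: -9810/811 ≈ -12.096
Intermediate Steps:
I(b, A) = -⅒ (I(b, A) = 1/(-10) = -⅒)
O(X) = -49/9 (O(X) = -5 + (-1*4)/9 = -5 + (⅑)*(-4) = -5 - 4/9 = -49/9)
436/(O(1) + (I(3, -1) - 5)*6) = 436/(-49/9 + (-⅒ - 5)*6) = 436/(-49/9 - 51/10*6) = 436/(-49/9 - 153/5) = 436/(-1622/45) = 436*(-45/1622) = -9810/811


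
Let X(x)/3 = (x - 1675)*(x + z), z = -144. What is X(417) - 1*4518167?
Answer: -5548469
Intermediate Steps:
X(x) = 3*(-1675 + x)*(-144 + x) (X(x) = 3*((x - 1675)*(x - 144)) = 3*((-1675 + x)*(-144 + x)) = 3*(-1675 + x)*(-144 + x))
X(417) - 1*4518167 = (723600 - 5457*417 + 3*417**2) - 1*4518167 = (723600 - 2275569 + 3*173889) - 4518167 = (723600 - 2275569 + 521667) - 4518167 = -1030302 - 4518167 = -5548469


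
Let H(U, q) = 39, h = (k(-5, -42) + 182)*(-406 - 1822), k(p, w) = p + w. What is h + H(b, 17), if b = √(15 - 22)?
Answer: -300741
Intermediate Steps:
b = I*√7 (b = √(-7) = I*√7 ≈ 2.6458*I)
h = -300780 (h = ((-5 - 42) + 182)*(-406 - 1822) = (-47 + 182)*(-2228) = 135*(-2228) = -300780)
h + H(b, 17) = -300780 + 39 = -300741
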